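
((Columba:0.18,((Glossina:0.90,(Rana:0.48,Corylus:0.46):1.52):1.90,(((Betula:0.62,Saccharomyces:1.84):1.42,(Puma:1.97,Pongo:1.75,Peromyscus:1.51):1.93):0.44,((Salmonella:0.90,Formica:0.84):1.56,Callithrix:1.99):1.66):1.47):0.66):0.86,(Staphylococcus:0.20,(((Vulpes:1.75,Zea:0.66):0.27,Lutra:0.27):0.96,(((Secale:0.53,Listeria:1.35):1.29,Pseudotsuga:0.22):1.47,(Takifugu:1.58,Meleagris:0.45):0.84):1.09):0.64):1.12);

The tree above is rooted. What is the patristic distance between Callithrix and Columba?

5.96

The path runs Callithrix → … → MRCA → … → Columba; the MRCA is the node subtending (Columba,((Glossina,(Rana,Corylus)),(((Betula,Saccharomyces),(Puma,Pongo,Peromyscus)),((Salmonella,Formica),Callithrix)))).
Branch lengths along that path: 1.99 + 1.66 + 1.47 + 0.66 + 0.18 = 5.96.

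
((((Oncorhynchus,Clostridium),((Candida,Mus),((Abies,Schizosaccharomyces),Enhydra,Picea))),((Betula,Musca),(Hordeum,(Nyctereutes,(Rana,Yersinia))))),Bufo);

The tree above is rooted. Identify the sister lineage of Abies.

Abies attaches to the tree at the node subtending (Abies,Schizosaccharomyces).
The other lineage descending from that same node — the sister group — is the single tip Schizosaccharomyces.

Schizosaccharomyces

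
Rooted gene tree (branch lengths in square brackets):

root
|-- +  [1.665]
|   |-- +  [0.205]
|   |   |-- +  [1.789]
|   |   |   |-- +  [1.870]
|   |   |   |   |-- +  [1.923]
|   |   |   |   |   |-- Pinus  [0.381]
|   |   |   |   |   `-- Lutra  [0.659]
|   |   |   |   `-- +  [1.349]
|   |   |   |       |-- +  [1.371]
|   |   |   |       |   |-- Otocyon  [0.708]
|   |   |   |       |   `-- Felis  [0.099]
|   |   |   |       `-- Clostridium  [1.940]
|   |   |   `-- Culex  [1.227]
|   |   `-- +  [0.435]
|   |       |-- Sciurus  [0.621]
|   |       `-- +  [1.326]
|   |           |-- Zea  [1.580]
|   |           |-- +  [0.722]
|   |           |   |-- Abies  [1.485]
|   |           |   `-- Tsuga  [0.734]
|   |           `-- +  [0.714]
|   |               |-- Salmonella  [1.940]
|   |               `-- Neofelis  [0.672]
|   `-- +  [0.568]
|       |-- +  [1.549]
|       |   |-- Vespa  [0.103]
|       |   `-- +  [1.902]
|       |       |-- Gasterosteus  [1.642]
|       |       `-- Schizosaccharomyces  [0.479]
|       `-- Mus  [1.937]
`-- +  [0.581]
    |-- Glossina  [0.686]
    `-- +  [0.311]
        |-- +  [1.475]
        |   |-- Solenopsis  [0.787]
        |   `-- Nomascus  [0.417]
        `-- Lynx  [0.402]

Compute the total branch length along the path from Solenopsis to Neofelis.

8.171

The path runs Solenopsis → … → MRCA → … → Neofelis; the MRCA is the root of the tree.
Branch lengths along that path: 0.787 + 1.475 + 0.311 + 0.581 + 1.665 + 0.205 + 0.435 + 1.326 + 0.714 + 0.672 = 8.171.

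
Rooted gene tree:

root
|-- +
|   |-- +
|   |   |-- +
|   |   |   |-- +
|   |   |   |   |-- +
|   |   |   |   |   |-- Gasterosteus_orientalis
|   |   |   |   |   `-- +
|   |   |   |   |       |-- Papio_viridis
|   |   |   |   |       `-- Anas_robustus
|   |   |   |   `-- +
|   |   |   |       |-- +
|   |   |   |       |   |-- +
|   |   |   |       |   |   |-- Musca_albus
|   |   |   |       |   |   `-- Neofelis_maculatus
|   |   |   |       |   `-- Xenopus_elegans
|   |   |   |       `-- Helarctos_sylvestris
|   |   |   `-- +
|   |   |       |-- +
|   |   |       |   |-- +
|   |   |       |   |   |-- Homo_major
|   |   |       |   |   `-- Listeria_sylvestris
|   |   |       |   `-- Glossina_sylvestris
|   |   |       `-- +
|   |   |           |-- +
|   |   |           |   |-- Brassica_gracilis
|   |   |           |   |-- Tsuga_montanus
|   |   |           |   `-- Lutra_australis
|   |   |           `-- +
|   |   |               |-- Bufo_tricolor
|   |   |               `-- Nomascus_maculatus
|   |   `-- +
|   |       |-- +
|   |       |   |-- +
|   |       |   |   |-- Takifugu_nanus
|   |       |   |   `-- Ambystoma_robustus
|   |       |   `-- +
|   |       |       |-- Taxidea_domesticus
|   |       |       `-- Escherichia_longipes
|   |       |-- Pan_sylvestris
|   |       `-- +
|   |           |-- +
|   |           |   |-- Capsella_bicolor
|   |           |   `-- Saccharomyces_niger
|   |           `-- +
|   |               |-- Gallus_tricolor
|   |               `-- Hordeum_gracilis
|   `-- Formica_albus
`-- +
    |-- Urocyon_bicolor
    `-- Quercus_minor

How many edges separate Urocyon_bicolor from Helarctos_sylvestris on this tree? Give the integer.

8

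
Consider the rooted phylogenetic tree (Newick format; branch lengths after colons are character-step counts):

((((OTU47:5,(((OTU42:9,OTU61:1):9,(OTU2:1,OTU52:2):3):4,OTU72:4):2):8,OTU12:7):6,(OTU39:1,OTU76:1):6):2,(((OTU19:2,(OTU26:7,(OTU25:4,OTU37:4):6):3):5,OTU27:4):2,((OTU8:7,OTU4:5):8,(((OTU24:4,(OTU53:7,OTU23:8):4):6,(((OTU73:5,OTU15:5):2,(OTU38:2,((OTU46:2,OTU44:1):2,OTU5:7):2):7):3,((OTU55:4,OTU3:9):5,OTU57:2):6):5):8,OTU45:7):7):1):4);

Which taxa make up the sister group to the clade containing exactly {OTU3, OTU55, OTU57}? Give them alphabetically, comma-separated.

OTU15, OTU38, OTU44, OTU46, OTU5, OTU73

The clade containing exactly {OTU3, OTU55, OTU57} attaches to the tree at the node subtending (((OTU73,OTU15),(OTU38,((OTU46,OTU44),OTU5))),((OTU55,OTU3),OTU57)).
The other lineage descending from that same node — the sister group — is ((OTU73,OTU15),(OTU38,((OTU46,OTU44),OTU5))); its 6 tips in alphabetical order are the answer.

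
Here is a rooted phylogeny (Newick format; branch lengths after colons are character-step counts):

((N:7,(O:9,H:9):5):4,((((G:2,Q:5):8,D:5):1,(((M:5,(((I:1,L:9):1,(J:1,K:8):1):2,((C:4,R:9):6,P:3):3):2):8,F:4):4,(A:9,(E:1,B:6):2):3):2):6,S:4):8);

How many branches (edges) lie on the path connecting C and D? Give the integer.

The MRCA of C and D is the node subtending (((G,Q),D),(((M,(((I,L),(J,K)),((C,R),P))),F),(A,(E,B)))).
From C up to that node: 7 branches. From D up to the same node: 2 branches. Total: 7 + 2 = 9.

9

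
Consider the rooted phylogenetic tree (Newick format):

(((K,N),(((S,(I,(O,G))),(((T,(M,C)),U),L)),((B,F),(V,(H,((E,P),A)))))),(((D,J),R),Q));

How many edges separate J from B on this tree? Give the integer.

9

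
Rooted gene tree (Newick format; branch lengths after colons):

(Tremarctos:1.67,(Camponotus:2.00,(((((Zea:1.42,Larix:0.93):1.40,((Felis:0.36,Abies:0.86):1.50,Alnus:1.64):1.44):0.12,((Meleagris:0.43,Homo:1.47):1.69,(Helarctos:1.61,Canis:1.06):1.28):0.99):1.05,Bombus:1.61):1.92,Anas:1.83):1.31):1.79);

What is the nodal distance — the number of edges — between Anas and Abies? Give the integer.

7

The MRCA of Anas and Abies is the node subtending (((((Zea,Larix),((Felis,Abies),Alnus)),((Meleagris,Homo),(Helarctos,Canis))),Bombus),Anas).
From Anas up to that node: 1 branch. From Abies up to the same node: 6 branches. Total: 1 + 6 = 7.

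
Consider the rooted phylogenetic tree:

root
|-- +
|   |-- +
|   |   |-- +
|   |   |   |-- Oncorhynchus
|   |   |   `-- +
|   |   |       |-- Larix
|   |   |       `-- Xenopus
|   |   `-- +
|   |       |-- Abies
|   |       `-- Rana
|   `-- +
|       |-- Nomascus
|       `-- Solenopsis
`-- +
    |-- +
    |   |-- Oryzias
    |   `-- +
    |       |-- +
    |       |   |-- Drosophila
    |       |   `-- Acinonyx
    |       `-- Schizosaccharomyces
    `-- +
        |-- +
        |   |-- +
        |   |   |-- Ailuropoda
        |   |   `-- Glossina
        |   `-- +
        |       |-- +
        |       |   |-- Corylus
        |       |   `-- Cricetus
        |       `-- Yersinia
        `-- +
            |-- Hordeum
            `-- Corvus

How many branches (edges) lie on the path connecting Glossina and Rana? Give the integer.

9

The MRCA of Glossina and Rana is the root of the tree.
From Glossina up to that node: 5 branches. From Rana up to the same node: 4 branches. Total: 5 + 4 = 9.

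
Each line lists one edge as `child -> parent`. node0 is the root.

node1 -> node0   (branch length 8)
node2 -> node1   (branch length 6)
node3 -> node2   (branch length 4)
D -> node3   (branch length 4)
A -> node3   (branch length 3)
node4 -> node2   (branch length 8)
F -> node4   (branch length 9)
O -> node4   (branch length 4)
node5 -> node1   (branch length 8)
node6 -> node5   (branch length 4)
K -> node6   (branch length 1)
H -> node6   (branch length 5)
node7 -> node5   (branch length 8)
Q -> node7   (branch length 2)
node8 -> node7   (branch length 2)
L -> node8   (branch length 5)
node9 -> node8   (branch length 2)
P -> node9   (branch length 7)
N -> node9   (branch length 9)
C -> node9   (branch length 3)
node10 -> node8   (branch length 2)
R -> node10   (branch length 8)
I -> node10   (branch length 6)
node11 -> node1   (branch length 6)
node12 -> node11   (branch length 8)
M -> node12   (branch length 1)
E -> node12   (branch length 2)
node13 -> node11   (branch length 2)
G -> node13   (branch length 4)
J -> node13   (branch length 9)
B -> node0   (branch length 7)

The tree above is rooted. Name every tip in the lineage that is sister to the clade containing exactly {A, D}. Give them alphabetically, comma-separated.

F, O

The clade containing exactly {A, D} attaches to the tree at the node subtending ((D,A),(F,O)).
The other lineage descending from that same node — the sister group — is (F,O); its 2 tips in alphabetical order are the answer.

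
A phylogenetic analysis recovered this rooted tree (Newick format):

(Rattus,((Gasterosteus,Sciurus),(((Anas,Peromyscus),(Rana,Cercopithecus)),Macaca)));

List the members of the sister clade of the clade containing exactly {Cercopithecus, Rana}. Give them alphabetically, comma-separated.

Anas, Peromyscus

The clade containing exactly {Cercopithecus, Rana} attaches to the tree at the node subtending ((Anas,Peromyscus),(Rana,Cercopithecus)).
The other lineage descending from that same node — the sister group — is (Anas,Peromyscus); its 2 tips in alphabetical order are the answer.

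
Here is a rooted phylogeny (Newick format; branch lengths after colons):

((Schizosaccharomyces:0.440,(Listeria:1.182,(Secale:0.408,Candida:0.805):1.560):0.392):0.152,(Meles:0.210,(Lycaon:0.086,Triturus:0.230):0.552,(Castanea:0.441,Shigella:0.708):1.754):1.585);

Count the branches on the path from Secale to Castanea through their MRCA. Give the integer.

7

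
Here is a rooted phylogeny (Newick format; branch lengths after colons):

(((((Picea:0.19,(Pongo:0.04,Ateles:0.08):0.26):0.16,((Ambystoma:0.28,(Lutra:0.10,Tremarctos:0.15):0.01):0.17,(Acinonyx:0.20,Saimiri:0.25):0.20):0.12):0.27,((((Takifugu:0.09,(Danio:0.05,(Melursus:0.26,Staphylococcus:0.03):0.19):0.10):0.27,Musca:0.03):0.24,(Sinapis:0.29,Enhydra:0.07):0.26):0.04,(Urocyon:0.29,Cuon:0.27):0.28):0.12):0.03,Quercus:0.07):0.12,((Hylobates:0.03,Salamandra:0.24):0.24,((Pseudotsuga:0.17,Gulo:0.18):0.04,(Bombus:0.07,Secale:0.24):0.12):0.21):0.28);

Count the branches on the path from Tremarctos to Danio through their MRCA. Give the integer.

The MRCA of Tremarctos and Danio is the node subtending (((Picea,(Pongo,Ateles)),((Ambystoma,(Lutra,Tremarctos)),(Acinonyx,Saimiri))),((((Takifugu,(Danio,(Melursus,Staphylococcus))),Musca),(Sinapis,Enhydra)),(Urocyon,Cuon))).
From Tremarctos up to that node: 5 branches. From Danio up to the same node: 6 branches. Total: 5 + 6 = 11.

11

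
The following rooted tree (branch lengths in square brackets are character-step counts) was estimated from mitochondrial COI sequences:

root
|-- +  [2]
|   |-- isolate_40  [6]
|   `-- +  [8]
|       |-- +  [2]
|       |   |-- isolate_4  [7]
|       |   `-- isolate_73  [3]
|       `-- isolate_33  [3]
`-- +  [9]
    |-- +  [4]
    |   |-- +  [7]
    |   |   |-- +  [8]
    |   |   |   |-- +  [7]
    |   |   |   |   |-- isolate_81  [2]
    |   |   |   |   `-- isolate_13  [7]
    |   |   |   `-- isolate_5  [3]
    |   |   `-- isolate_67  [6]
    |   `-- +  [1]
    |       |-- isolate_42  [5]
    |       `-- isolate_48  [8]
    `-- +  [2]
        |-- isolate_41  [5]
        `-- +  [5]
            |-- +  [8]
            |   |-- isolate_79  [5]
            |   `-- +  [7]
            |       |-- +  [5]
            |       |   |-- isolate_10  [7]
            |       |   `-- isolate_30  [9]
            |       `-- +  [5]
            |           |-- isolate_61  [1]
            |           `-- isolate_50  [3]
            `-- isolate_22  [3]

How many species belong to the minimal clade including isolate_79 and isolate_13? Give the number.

13

The MRCA of isolate_79 and isolate_13 is the node subtending (((((isolate_81,isolate_13),isolate_5),isolate_67),(isolate_42,isolate_48)),(isolate_41,((isolate_79,((isolate_10,isolate_30),(isolate_61,isolate_50))),isolate_22))).
That clade contains 13 terminal taxa: isolate_10, isolate_13, isolate_22, isolate_30, isolate_41, isolate_42, isolate_48, isolate_5, isolate_50, isolate_61, isolate_67, isolate_79, isolate_81.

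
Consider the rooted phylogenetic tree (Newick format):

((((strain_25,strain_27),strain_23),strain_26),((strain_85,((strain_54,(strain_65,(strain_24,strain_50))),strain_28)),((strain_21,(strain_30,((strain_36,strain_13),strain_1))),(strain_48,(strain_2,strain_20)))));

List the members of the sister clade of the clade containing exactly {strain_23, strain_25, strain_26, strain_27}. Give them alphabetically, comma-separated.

The clade containing exactly {strain_23, strain_25, strain_26, strain_27} attaches directly to the root of the tree.
The other lineage descending from that same node — the sister group — is ((strain_85,((strain_54,(strain_65,(strain_24,strain_50))),strain_28)),((strain_21,(strain_30,((strain_36,strain_13),strain_1))),(strain_48,(strain_2,strain_20)))); its 14 tips in alphabetical order are the answer.

strain_1, strain_13, strain_2, strain_20, strain_21, strain_24, strain_28, strain_30, strain_36, strain_48, strain_50, strain_54, strain_65, strain_85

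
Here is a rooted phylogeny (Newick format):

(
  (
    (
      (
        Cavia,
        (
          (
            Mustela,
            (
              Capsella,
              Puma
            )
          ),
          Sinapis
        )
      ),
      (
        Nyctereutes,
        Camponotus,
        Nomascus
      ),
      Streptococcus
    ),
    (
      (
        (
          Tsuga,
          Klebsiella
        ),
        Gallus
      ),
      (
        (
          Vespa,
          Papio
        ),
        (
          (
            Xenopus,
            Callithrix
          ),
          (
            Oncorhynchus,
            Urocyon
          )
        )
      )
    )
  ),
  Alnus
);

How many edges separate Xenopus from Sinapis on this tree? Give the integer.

9

The MRCA of Xenopus and Sinapis is the node subtending (((Cavia,((Mustela,(Capsella,Puma)),Sinapis)),(Nyctereutes,Camponotus,Nomascus),Streptococcus),(((Tsuga,Klebsiella),Gallus),((Vespa,Papio),((Xenopus,Callithrix),(Oncorhynchus,Urocyon))))).
From Xenopus up to that node: 5 branches. From Sinapis up to the same node: 4 branches. Total: 5 + 4 = 9.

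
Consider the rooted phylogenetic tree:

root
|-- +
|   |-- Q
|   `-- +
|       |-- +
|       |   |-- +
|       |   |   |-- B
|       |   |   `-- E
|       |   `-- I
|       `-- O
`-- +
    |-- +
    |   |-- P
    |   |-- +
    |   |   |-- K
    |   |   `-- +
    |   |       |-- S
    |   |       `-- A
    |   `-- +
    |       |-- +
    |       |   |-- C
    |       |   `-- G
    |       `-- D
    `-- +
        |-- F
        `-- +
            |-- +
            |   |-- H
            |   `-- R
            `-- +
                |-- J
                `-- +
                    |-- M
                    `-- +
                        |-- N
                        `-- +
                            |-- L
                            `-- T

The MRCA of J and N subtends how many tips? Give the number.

5

The MRCA of J and N is the node subtending (J,(M,(N,(L,T)))).
That clade contains 5 terminal taxa: J, L, M, N, T.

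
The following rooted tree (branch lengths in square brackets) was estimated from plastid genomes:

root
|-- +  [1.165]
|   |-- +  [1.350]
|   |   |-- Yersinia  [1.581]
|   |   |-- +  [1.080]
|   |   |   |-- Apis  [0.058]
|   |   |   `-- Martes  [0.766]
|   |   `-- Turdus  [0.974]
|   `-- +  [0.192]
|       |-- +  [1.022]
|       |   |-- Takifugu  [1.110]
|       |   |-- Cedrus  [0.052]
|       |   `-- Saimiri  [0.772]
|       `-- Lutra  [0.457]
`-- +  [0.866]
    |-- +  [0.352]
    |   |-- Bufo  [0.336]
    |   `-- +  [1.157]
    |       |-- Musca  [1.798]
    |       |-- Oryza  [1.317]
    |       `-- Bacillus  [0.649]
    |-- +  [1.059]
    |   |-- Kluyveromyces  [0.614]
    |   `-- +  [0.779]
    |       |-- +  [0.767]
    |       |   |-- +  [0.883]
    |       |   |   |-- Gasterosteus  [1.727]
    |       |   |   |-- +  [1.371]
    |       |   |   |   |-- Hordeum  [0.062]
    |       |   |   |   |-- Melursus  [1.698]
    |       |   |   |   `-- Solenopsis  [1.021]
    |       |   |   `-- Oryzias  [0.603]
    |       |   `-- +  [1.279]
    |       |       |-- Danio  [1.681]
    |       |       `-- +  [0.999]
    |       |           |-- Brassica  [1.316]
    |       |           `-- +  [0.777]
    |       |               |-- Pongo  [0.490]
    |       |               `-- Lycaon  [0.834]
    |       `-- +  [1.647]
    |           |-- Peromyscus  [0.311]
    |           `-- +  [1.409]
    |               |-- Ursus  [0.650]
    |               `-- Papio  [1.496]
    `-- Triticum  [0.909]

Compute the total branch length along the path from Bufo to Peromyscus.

4.484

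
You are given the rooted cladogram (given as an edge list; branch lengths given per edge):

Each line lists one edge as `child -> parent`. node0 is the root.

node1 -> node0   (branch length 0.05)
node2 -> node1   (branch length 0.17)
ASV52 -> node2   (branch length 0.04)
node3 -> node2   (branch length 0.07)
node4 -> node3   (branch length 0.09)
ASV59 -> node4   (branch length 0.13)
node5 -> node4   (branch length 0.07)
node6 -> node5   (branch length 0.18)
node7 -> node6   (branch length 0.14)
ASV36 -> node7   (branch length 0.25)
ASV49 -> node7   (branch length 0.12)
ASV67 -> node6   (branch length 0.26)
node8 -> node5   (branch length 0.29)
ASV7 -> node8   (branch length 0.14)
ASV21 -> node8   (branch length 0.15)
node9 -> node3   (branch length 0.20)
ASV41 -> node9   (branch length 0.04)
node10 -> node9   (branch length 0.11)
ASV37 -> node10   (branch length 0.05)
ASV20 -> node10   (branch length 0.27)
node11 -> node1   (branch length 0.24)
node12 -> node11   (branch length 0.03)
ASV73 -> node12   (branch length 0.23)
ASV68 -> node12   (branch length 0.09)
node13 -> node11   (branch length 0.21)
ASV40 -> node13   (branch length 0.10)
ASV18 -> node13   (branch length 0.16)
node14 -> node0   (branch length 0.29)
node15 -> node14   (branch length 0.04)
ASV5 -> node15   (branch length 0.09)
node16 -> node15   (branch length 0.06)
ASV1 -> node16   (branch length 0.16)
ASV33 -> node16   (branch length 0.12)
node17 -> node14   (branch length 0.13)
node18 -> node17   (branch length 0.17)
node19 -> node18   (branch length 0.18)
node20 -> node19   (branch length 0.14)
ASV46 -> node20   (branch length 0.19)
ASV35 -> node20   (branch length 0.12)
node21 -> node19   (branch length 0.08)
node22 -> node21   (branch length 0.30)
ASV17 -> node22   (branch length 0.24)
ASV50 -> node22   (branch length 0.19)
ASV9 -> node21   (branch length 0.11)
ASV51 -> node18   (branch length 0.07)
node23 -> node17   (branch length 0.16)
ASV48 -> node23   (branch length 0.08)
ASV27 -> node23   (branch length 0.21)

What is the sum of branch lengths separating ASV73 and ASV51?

1.21

The path runs ASV73 → … → MRCA → … → ASV51; the MRCA is the root of the tree.
Branch lengths along that path: 0.23 + 0.03 + 0.24 + 0.05 + 0.29 + 0.13 + 0.17 + 0.07 = 1.21.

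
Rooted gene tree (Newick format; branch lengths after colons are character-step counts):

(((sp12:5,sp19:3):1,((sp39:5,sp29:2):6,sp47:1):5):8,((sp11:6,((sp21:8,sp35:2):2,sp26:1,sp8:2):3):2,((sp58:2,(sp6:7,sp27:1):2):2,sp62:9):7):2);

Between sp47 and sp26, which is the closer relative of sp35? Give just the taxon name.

The MRCA of sp35 and sp26 subtends ((sp21,sp35),sp26,sp8) (4 taxa).
The MRCA of sp35 and sp47 is the root, subtending the entire tree (14 taxa).
The first is nested inside the second, so sp35 shares a more recent common ancestor with sp26.

sp26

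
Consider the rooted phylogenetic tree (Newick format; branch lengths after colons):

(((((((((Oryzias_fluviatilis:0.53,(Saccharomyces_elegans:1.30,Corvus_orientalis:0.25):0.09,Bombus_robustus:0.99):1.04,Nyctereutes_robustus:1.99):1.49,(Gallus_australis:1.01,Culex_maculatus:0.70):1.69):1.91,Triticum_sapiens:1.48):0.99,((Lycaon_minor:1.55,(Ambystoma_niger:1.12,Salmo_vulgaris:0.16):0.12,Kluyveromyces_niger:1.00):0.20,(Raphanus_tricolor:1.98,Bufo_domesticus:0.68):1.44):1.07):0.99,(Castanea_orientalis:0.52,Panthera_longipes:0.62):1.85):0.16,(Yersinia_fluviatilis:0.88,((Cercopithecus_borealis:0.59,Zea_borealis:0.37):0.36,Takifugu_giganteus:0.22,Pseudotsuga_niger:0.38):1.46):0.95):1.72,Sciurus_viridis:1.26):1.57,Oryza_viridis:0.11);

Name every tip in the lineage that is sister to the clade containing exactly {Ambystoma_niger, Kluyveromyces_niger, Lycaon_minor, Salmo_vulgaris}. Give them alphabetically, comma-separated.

The clade containing exactly {Ambystoma_niger, Kluyveromyces_niger, Lycaon_minor, Salmo_vulgaris} attaches to the tree at the node subtending ((Lycaon_minor,(Ambystoma_niger,Salmo_vulgaris),Kluyveromyces_niger),(Raphanus_tricolor,Bufo_domesticus)).
The other lineage descending from that same node — the sister group — is (Raphanus_tricolor,Bufo_domesticus); its 2 tips in alphabetical order are the answer.

Bufo_domesticus, Raphanus_tricolor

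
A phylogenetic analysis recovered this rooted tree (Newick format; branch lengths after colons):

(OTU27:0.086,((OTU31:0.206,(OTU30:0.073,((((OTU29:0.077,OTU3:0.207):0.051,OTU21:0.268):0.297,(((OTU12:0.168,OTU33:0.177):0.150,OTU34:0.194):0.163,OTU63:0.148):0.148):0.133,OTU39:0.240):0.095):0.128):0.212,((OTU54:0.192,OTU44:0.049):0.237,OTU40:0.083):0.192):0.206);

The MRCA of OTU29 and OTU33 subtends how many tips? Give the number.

The MRCA of OTU29 and OTU33 is the node subtending (((OTU29,OTU3),OTU21),(((OTU12,OTU33),OTU34),OTU63)).
That clade contains 7 terminal taxa: OTU12, OTU21, OTU29, OTU3, OTU33, OTU34, OTU63.

7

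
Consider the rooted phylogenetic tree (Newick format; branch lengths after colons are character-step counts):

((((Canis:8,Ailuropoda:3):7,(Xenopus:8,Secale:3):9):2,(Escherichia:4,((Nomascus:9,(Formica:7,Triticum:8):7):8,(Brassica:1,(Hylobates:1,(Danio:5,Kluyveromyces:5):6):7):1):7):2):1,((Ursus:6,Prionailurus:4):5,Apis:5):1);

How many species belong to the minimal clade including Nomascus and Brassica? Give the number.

The MRCA of Nomascus and Brassica is the node subtending ((Nomascus,(Formica,Triticum)),(Brassica,(Hylobates,(Danio,Kluyveromyces)))).
That clade contains 7 terminal taxa: Brassica, Danio, Formica, Hylobates, Kluyveromyces, Nomascus, Triticum.

7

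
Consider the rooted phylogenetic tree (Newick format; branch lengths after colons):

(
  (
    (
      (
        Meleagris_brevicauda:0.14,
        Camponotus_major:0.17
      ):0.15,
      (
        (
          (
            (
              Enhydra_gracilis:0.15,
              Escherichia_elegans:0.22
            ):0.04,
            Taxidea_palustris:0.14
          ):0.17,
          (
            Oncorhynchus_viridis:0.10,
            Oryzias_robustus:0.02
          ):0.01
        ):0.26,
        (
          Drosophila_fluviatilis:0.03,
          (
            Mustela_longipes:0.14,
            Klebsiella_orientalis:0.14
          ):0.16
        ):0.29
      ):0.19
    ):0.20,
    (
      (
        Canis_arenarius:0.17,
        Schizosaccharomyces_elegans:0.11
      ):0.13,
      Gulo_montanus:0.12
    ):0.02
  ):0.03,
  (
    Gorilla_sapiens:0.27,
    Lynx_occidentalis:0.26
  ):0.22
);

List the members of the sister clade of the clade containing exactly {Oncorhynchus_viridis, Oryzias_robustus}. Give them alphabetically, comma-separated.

Enhydra_gracilis, Escherichia_elegans, Taxidea_palustris

The clade containing exactly {Oncorhynchus_viridis, Oryzias_robustus} attaches to the tree at the node subtending (((Enhydra_gracilis,Escherichia_elegans),Taxidea_palustris),(Oncorhynchus_viridis,Oryzias_robustus)).
The other lineage descending from that same node — the sister group — is ((Enhydra_gracilis,Escherichia_elegans),Taxidea_palustris); its 3 tips in alphabetical order are the answer.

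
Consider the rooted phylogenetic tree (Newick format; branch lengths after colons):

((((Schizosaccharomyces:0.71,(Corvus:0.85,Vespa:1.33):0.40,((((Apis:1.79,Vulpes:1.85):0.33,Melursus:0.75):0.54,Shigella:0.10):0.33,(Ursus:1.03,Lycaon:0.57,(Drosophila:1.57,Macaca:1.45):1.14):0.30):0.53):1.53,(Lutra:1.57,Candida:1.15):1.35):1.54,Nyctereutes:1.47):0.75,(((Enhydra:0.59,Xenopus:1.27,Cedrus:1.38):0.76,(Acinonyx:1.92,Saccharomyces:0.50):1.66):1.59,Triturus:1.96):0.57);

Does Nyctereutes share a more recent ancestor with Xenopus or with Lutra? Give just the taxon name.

The MRCA of Nyctereutes and Lutra subtends (((Schizosaccharomyces,(Corvus,Vespa),((((Apis,Vulpes),Melursus),Shigella),(Ursus,Lycaon,(Drosophila,Macaca)))),(Lutra,Candida)),Nyctereutes) (14 taxa).
The MRCA of Nyctereutes and Xenopus is the root, subtending the entire tree (20 taxa).
The first is nested inside the second, so Nyctereutes shares a more recent common ancestor with Lutra.

Lutra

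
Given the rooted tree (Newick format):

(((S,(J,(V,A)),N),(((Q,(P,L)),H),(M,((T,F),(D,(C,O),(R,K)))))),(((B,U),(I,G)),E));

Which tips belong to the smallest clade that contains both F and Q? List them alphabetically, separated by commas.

C, D, F, H, K, L, M, O, P, Q, R, T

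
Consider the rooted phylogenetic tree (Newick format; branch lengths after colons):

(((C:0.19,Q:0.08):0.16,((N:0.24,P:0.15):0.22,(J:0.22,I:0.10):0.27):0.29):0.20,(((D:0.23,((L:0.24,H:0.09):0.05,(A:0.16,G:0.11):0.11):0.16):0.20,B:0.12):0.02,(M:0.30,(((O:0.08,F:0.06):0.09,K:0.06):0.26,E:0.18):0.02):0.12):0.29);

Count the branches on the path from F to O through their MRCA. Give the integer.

The MRCA of F and O is the node subtending (O,F).
From F up to that node: 1 branch. From O up to the same node: 1 branch. Total: 1 + 1 = 2.

2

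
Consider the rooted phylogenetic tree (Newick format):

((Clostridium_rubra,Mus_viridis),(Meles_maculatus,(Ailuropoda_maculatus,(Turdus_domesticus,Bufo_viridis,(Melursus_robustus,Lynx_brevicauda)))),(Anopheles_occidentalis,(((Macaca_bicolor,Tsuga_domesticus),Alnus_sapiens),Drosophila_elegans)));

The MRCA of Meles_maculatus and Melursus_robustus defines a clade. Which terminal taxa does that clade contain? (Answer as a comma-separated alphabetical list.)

Ailuropoda_maculatus, Bufo_viridis, Lynx_brevicauda, Meles_maculatus, Melursus_robustus, Turdus_domesticus

Tracing Meles_maculatus: it sits inside (Meles_maculatus,(Ailuropoda_maculatus,(Turdus_domesticus,Bufo_viridis,(Melursus_robustus,Lynx_brevicauda)))).
Tracing Melursus_robustus: it sits inside (Melursus_robustus,Lynx_brevicauda).
The smallest clade enclosing both is (Meles_maculatus,(Ailuropoda_maculatus,(Turdus_domesticus,Bufo_viridis,(Melursus_robustus,Lynx_brevicauda)))); the answer is its 6 terminal taxa in alphabetical order.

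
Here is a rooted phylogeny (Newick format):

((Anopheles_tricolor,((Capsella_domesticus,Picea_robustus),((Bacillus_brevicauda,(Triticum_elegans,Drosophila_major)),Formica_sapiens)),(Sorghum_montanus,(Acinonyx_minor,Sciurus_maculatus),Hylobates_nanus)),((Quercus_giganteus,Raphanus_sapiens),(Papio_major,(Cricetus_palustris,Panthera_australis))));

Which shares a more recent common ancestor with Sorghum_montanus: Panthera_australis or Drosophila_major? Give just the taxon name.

The MRCA of Sorghum_montanus and Drosophila_major subtends (Anopheles_tricolor,((Capsella_domesticus,Picea_robustus),((Bacillus_brevicauda,(Triticum_elegans,Drosophila_major)),Formica_sapiens)),(Sorghum_montanus,(Acinonyx_minor,Sciurus_maculatus),Hylobates_nanus)) (11 taxa).
The MRCA of Sorghum_montanus and Panthera_australis is the root, subtending the entire tree (16 taxa).
The first is nested inside the second, so Sorghum_montanus shares a more recent common ancestor with Drosophila_major.

Drosophila_major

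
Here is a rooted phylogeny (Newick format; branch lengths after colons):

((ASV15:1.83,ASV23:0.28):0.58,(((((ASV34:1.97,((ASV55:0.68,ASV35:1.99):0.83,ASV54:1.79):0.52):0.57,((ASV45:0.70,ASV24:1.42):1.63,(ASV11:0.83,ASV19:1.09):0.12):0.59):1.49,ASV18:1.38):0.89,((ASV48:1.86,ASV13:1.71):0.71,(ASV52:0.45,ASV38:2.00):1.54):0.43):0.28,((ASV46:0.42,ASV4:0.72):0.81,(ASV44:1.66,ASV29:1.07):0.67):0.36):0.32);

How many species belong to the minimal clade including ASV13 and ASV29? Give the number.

The MRCA of ASV13 and ASV29 is the node subtending (((((ASV34,((ASV55,ASV35),ASV54)),((ASV45,ASV24),(ASV11,ASV19))),ASV18),((ASV48,ASV13),(ASV52,ASV38))),((ASV46,ASV4),(ASV44,ASV29))).
That clade contains 17 terminal taxa: ASV11, ASV13, ASV18, ASV19, ASV24, ASV29, ASV34, ASV35, ASV38, ASV4, ASV44, ASV45, ASV46, ASV48, ASV52, ASV54, ASV55.

17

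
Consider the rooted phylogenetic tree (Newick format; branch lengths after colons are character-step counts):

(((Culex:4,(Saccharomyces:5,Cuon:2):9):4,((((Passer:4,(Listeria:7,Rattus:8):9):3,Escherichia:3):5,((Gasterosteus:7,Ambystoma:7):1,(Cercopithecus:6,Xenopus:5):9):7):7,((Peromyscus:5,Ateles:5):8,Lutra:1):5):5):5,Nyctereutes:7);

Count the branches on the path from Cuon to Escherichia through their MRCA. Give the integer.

7

The MRCA of Cuon and Escherichia is the node subtending ((Culex,(Saccharomyces,Cuon)),((((Passer,(Listeria,Rattus)),Escherichia),((Gasterosteus,Ambystoma),(Cercopithecus,Xenopus))),((Peromyscus,Ateles),Lutra))).
From Cuon up to that node: 3 branches. From Escherichia up to the same node: 4 branches. Total: 3 + 4 = 7.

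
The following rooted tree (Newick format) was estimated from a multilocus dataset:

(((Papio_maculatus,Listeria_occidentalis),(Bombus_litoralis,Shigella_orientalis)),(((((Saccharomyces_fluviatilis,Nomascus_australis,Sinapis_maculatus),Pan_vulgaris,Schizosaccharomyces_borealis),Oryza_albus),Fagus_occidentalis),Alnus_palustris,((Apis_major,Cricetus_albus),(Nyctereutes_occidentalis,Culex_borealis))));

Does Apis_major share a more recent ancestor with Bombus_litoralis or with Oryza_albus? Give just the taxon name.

The MRCA of Apis_major and Oryza_albus subtends (((((Saccharomyces_fluviatilis,Nomascus_australis,Sinapis_maculatus),Pan_vulgaris,Schizosaccharomyces_borealis),Oryza_albus),Fagus_occidentalis),Alnus_palustris,((Apis_major,Cricetus_albus),(Nyctereutes_occidentalis,Culex_borealis))) (12 taxa).
The MRCA of Apis_major and Bombus_litoralis is the root, subtending the entire tree (16 taxa).
The first is nested inside the second, so Apis_major shares a more recent common ancestor with Oryza_albus.

Oryza_albus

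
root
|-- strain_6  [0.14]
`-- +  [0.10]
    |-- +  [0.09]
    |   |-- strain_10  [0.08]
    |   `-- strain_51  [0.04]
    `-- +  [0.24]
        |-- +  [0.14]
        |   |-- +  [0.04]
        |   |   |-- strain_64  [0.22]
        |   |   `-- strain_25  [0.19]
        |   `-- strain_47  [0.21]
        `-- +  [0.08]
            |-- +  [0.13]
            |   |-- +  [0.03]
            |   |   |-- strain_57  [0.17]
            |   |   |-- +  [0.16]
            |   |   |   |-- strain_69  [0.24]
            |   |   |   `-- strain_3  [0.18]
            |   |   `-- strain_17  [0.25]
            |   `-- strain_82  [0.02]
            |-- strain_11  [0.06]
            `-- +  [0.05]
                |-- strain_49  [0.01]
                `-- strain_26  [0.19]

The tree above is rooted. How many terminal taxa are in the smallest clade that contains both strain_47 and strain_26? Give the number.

The MRCA of strain_47 and strain_26 is the node subtending (((strain_64,strain_25),strain_47),(((strain_57,(strain_69,strain_3),strain_17),strain_82),strain_11,(strain_49,strain_26))).
That clade contains 11 terminal taxa: strain_11, strain_17, strain_25, strain_26, strain_3, strain_47, strain_49, strain_57, strain_64, strain_69, strain_82.

11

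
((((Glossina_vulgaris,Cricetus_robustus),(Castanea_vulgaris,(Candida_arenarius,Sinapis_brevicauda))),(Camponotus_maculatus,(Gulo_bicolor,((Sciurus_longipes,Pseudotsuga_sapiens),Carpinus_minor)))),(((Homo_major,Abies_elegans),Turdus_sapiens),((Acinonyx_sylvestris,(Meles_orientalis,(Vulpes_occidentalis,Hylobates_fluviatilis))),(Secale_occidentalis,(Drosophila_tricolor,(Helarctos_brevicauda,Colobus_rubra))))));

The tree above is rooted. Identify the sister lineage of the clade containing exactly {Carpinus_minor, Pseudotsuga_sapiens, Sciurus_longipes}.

The clade containing exactly {Carpinus_minor, Pseudotsuga_sapiens, Sciurus_longipes} attaches to the tree at the node subtending (Gulo_bicolor,((Sciurus_longipes,Pseudotsuga_sapiens),Carpinus_minor)).
The other lineage descending from that same node — the sister group — is the single tip Gulo_bicolor.

Gulo_bicolor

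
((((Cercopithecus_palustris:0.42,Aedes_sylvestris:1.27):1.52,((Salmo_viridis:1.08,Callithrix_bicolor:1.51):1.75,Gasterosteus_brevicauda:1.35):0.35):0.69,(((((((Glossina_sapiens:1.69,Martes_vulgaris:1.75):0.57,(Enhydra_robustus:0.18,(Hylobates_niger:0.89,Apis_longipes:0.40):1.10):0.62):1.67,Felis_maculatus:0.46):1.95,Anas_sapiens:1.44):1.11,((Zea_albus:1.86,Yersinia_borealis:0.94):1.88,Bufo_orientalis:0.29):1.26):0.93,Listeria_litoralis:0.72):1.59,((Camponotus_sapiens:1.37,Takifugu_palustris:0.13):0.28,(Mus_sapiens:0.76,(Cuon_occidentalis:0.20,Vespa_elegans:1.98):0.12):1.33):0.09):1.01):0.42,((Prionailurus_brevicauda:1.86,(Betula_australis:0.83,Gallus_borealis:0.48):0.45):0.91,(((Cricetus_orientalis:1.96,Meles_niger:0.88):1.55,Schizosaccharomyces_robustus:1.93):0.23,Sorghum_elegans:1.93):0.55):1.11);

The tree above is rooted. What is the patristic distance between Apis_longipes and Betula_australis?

The path runs Apis_longipes → … → MRCA → … → Betula_australis; the MRCA is the root of the tree.
Branch lengths along that path: 0.40 + 1.10 + 0.62 + 1.67 + 1.95 + 1.11 + 0.93 + 1.59 + 1.01 + 0.42 + 1.11 + 0.91 + 0.45 + 0.83 = 14.10.

14.10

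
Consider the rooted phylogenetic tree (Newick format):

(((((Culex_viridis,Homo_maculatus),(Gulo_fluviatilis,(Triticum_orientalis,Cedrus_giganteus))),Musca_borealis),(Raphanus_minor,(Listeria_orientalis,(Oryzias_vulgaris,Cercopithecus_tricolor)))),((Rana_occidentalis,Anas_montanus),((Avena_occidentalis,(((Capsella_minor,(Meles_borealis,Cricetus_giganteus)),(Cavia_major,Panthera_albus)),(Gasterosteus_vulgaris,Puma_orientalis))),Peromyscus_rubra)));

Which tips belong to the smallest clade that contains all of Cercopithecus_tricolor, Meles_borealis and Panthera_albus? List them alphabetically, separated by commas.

Anas_montanus, Avena_occidentalis, Capsella_minor, Cavia_major, Cedrus_giganteus, Cercopithecus_tricolor, Cricetus_giganteus, Culex_viridis, Gasterosteus_vulgaris, Gulo_fluviatilis, Homo_maculatus, Listeria_orientalis, Meles_borealis, Musca_borealis, Oryzias_vulgaris, Panthera_albus, Peromyscus_rubra, Puma_orientalis, Rana_occidentalis, Raphanus_minor, Triticum_orientalis

Tracing Cercopithecus_tricolor: it sits inside (Oryzias_vulgaris,Cercopithecus_tricolor).
Tracing Meles_borealis: it sits inside (Meles_borealis,Cricetus_giganteus).
Tracing Panthera_albus: it sits inside (Cavia_major,Panthera_albus).
The smallest clade enclosing all 3 is the whole tree (their MRCA is the root), so the answer is all 21 tips in alphabetical order.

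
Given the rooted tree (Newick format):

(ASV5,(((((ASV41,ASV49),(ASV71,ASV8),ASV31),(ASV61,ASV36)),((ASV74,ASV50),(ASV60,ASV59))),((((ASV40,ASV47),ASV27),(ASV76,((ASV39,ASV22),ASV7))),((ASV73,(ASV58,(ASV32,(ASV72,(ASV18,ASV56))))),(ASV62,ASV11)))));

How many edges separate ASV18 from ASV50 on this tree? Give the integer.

The MRCA of ASV18 and ASV50 is the node subtending (((((ASV41,ASV49),(ASV71,ASV8),ASV31),(ASV61,ASV36)),((ASV74,ASV50),(ASV60,ASV59))),((((ASV40,ASV47),ASV27),(ASV76,((ASV39,ASV22),ASV7))),((ASV73,(ASV58,(ASV32,(ASV72,(ASV18,ASV56))))),(ASV62,ASV11)))).
From ASV18 up to that node: 8 branches. From ASV50 up to the same node: 4 branches. Total: 8 + 4 = 12.

12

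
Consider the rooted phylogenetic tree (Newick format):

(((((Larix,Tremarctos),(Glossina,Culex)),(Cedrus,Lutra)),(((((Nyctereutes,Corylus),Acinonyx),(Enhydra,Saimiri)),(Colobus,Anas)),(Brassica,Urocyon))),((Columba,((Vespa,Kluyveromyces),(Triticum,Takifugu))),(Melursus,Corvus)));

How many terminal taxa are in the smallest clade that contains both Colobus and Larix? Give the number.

The MRCA of Colobus and Larix is the node subtending ((((Larix,Tremarctos),(Glossina,Culex)),(Cedrus,Lutra)),(((((Nyctereutes,Corylus),Acinonyx),(Enhydra,Saimiri)),(Colobus,Anas)),(Brassica,Urocyon))).
That clade contains 15 terminal taxa: Acinonyx, Anas, Brassica, Cedrus, Colobus, Corylus, Culex, Enhydra, Glossina, Larix, Lutra, Nyctereutes, Saimiri, Tremarctos, Urocyon.

15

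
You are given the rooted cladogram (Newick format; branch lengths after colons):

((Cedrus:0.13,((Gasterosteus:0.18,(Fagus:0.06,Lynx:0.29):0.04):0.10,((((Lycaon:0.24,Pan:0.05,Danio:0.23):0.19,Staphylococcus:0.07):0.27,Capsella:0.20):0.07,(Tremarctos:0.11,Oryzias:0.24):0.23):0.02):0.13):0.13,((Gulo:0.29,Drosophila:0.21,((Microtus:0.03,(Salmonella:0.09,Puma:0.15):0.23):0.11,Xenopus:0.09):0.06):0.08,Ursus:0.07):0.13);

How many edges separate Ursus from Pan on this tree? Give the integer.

9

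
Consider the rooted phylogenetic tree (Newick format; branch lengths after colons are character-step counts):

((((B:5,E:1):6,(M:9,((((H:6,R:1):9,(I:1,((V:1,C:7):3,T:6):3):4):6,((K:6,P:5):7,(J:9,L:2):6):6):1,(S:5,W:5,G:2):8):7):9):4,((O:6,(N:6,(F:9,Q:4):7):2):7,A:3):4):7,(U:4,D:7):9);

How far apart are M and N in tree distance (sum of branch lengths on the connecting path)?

The path runs M → … → MRCA → … → N; the MRCA is the node subtending (((B,E),(M,((((H,R),(I,((V,C),T))),((K,P),(J,L))),(S,W,G)))),((O,(N,(F,Q))),A)).
Branch lengths along that path: 9 + 9 + 4 + 4 + 7 + 2 + 6 = 41.

41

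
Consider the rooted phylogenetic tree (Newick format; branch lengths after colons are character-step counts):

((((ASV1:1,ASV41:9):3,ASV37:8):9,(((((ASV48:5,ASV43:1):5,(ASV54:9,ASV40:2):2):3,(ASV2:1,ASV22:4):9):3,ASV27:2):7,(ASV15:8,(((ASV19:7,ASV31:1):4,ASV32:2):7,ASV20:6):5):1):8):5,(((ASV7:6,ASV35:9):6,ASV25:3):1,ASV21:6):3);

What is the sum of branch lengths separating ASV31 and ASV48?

41

The path runs ASV31 → … → MRCA → … → ASV48; the MRCA is the node subtending (((((ASV48,ASV43),(ASV54,ASV40)),(ASV2,ASV22)),ASV27),(ASV15,(((ASV19,ASV31),ASV32),ASV20))).
Branch lengths along that path: 1 + 4 + 7 + 5 + 1 + 7 + 3 + 3 + 5 + 5 = 41.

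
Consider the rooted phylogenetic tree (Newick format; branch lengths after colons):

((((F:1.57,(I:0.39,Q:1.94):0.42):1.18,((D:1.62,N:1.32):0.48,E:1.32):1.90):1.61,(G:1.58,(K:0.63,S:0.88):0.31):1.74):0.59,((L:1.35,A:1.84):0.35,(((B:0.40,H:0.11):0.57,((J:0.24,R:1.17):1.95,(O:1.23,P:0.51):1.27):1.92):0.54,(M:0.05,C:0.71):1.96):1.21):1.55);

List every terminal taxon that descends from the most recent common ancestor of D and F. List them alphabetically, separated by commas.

Tracing D: it sits inside (D,N).
Tracing F: it sits inside (F,(I,Q)).
The smallest clade enclosing both is ((F,(I,Q)),((D,N),E)); the answer is its 6 terminal taxa in alphabetical order.

D, E, F, I, N, Q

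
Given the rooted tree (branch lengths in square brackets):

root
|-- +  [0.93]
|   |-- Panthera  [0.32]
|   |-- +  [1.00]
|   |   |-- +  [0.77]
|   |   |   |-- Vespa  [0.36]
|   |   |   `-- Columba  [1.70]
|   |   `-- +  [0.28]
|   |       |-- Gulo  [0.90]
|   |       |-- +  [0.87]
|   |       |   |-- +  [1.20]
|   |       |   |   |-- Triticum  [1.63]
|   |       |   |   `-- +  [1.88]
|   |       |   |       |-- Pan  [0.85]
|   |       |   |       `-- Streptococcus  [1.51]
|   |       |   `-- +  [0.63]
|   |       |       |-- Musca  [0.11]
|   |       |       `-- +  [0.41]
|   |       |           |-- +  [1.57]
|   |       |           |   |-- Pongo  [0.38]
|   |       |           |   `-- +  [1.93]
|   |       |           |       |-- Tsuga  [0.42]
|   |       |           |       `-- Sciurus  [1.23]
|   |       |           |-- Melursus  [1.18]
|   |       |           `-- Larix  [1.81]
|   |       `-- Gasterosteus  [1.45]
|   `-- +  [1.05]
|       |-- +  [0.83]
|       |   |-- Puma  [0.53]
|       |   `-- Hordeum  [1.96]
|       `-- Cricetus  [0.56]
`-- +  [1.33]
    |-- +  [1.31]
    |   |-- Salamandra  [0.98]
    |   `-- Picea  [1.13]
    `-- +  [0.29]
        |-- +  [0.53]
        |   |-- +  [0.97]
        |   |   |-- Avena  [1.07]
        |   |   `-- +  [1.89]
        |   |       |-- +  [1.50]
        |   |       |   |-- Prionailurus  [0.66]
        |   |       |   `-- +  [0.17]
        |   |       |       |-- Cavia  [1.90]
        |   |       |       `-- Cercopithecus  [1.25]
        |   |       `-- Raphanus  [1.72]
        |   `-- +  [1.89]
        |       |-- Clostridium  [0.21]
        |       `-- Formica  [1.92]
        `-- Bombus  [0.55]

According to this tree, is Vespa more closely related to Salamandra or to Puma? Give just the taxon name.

Puma

The MRCA of Vespa and Puma subtends (Panthera,((Vespa,Columba),(Gulo,((Triticum,(Pan,Streptococcus)),(Musca,((Pongo,(Tsuga,Sciurus)),Melursus,Larix))),Gasterosteus)),((Puma,Hordeum),Cricetus)) (17 taxa).
The MRCA of Vespa and Salamandra is the root, subtending the entire tree (27 taxa).
The first is nested inside the second, so Vespa shares a more recent common ancestor with Puma.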